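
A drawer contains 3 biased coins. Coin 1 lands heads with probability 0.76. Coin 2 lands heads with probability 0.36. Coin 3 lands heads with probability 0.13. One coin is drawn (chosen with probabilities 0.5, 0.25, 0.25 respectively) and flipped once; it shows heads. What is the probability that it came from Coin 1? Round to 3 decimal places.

P(heads|C1) = 0.76; P(heads|C2) = 0.36; P(heads|C3) = 0.13.
Prior × likelihood for each source: 0.5·0.76=0.3800, 0.25·0.36=0.09000, 0.25·0.13=0.03250. Summing gives P(heads) = 0.50250.
P(Coin 1 | heads) = 0.3800 / 0.50250 = 0.756.

Posterior probability ≈ 0.756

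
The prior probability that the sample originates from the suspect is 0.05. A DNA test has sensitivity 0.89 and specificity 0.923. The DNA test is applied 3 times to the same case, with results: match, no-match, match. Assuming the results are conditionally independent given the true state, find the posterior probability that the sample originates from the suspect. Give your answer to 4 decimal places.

Posterior P(H) ≈ 0.4559

With H the event that the sample originates from the suspect, the joint likelihood of the observed sequence is P(data|H) = 0.89·0.11·0.89 = 0.087131 and P(data|¬H) = 0.077·0.923·0.077 = 0.0054725.
Bayes: P(H|data) = 0.05·0.087131 / (0.05·0.087131 + 0.95·0.0054725) = 0.0043565/0.0095554 = 0.4559.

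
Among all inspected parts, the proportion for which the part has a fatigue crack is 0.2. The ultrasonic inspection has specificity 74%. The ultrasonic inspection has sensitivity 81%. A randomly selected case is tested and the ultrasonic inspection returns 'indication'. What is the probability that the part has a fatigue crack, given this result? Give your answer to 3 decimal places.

P(H | E) ≈ 0.438

Let H be the event that the part has a fatigue crack. P(H) = 0.2, so P(¬H) = 0.8. With E the 'indication' result, P(E|H) = 0.81 and P(E|¬H) = 0.26.
P(E) = 0.81·0.2 + 0.26·0.8 = 0.16200 + 0.20800 = 0.37000.
By Bayes' theorem, P(H|E) = 0.16200 / 0.37000 = 0.438.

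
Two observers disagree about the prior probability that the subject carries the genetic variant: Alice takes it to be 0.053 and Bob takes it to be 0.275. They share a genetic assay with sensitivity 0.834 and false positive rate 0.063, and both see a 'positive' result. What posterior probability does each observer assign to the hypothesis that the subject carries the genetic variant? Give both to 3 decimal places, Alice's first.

P('+'|H) = 0.834, P('+'|¬H) = 0.063.
Alice: numerator 0.834·0.053 = 0.044202; evidence = 0.044202+0.063·0.947 = 0.10386; posterior = 0.426.
Bob: numerator 0.834·0.275 = 0.22935; evidence = 0.22935+0.063·0.725 = 0.27503; posterior = 0.834.

Alice: 0.426; Bob: 0.834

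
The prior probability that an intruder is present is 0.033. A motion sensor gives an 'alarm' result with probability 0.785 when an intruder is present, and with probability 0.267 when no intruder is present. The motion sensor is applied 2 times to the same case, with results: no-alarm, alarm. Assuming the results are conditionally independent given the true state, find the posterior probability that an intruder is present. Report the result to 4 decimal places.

Posterior P(H) ≈ 0.0286

With H the event that an intruder is present, the joint likelihood of the observed sequence is P(data|H) = 0.215·0.785 = 0.16878 and P(data|¬H) = 0.733·0.267 = 0.19571.
Bayes: P(H|data) = 0.033·0.16878 / (0.033·0.16878 + 0.967·0.19571) = 0.0055696/0.19482 = 0.0286.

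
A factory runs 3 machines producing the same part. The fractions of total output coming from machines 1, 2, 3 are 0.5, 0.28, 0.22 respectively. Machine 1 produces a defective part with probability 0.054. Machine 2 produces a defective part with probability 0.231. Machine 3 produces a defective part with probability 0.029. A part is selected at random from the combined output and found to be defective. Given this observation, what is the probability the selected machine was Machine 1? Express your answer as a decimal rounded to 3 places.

Posterior probability ≈ 0.275

Tabulate prior·likelihood by source: [1] prior 0.5, lik 0.054, product 0.02700; [2] prior 0.28, lik 0.231, product 0.06468; [3] prior 0.22, lik 0.029, product 0.006380.
Normalizing constant = 0.098060; the posterior for Machine 1 is its product over the sum, 0.02700/0.098060 = 0.275.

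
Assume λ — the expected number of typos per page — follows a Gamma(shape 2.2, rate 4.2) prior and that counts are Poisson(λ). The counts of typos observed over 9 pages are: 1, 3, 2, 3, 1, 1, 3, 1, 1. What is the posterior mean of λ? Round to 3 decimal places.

Posterior mean ≈ 1.379

Total count ∑xᵢ = 16 over n = 9 pages.
Gamma is conjugate to the Poisson likelihood: posterior is Gamma(shape = 2.2+16 = 18.2, rate = 4.2+9 = 13.2).
E[λ | data] = 18.2/13.2 = 1.379.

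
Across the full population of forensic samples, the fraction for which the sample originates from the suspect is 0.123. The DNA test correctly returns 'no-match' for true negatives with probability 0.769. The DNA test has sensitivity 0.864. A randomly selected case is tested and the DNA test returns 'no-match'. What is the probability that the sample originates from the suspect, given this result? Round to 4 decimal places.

P(H | E) ≈ 0.0242

Write H for 'the sample originates from the suspect'. Prior odds H:¬H = 0.123/0.877 = 0.14025. For the 'no-match' outcome, the likelihood ratio is 0.136/0.769 = 0.17685.
Posterior odds = 0.14025 × 0.17685 = 0.024804, so P(H|E) = 0.024804/(1+0.024804) = 0.0242.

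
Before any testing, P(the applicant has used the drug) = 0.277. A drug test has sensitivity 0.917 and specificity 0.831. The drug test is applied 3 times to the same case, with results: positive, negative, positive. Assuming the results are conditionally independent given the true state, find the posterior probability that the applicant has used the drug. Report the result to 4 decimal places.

Posterior P(H) ≈ 0.5298

With H the event that the applicant has used the drug, the joint likelihood of the observed sequence is P(data|H) = 0.917·0.083·0.917 = 0.069794 and P(data|¬H) = 0.169·0.831·0.169 = 0.023734.
Bayes: P(H|data) = 0.277·0.069794 / (0.277·0.069794 + 0.723·0.023734) = 0.019333/0.036493 = 0.5298.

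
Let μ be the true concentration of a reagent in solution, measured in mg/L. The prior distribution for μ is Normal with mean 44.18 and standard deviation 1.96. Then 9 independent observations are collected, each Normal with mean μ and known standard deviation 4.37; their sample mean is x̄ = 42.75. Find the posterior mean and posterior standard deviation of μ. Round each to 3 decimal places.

Prior precision 1/τ₀² = 1/1.96² = 0.260308; data precision n/σ² = 9/4.37² = 0.471281.
Posterior precision = 0.260308 + 0.471281 = 0.731589, giving posterior SD = 1/√0.731589 = 1.169.
Posterior mean = (0.260308·44.18 + 0.471281·42.75) / 0.731589 = 43.259.

Posterior mean ≈ 43.259; posterior SD ≈ 1.169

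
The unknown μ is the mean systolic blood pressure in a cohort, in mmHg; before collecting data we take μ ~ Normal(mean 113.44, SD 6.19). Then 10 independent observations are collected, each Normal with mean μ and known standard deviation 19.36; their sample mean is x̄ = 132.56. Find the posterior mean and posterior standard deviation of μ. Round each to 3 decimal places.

Posterior mean ≈ 123.105; posterior SD ≈ 4.353

Prior precision 1/τ₀² = 1/6.19² = 0.0260987; data precision n/σ² = 10/19.36² = 0.0266802.
Posterior precision = 0.0260987 + 0.0266802 = 0.0527789, giving posterior SD = 1/√0.0527789 = 4.353.
Posterior mean = (0.0260987·113.44 + 0.0266802·132.56) / 0.0527789 = 123.105.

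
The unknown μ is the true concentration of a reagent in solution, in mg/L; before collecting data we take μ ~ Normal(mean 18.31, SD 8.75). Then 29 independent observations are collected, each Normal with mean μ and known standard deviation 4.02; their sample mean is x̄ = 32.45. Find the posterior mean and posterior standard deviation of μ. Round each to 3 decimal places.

Posterior mean ≈ 32.348; posterior SD ≈ 0.744

Prior precision 1/τ₀² = 1/8.75² = 0.0130612; data precision n/σ² = 29/4.02² = 1.79451.
Posterior precision = 0.0130612 + 1.79451 = 1.80757, giving posterior SD = 1/√1.80757 = 0.744.
Posterior mean = (0.0130612·18.31 + 1.79451·32.45) / 1.80757 = 32.348.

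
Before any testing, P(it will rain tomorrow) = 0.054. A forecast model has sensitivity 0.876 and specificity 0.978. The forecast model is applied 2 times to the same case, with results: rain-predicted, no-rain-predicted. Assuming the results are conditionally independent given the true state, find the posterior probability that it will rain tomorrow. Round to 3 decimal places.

Posterior P(H) ≈ 0.224

Let H be the event that it will rain tomorrow; start with P(H) = 0.054. P('rain-predicted'|H) = 0.876, P('rain-predicted'|¬H) = 0.022.
Update on result 1 ('rain-predicted'): P(H) ← 0.876·0.0540 / (0.876·0.0540 + 0.022·0.9460) = 0.047304/0.068116 = 0.6945.
Update on result 2 ('no-rain-predicted'): P(H) ← 0.124·0.6945 / (0.124·0.6945 + 0.978·0.3055) = 0.086113/0.38493 = 0.2237.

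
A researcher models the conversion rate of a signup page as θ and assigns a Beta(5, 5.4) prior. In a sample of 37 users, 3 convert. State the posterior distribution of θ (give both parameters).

Observing 3 successes and 34 failures updates Beta(5, 5.4) by adding the success and failure counts to the two shape parameters: α = 5+3 = 8, β = 5.4+34 = 39.4.

Posterior: Beta(8, 39.4)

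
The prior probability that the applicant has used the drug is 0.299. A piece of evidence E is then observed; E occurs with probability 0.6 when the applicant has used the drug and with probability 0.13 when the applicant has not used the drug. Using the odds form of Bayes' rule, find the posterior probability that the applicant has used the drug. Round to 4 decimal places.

Prior odds = 0.299/(1−0.299) = 0.42653.
Likelihood ratio for E = 0.6/0.13 = 4.6154.
Posterior odds = prior odds × LR = 1.9686.
Posterior probability = odds/(1+odds) = 1.9686/2.9686 = 0.6631.

Posterior probability ≈ 0.6631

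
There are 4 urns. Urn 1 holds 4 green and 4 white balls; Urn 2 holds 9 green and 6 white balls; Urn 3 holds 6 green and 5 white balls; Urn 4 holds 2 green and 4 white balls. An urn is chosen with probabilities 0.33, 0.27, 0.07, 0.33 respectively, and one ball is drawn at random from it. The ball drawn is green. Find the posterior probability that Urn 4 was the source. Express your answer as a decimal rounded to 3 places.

Posterior probability ≈ 0.231

Tabulate prior·likelihood by source: [1] prior 0.33, lik 0.5, product 0.1650; [2] prior 0.27, lik 0.6, product 0.1620; [3] prior 0.07, lik 0.5455, product 0.03818; [4] prior 0.33, lik 0.3333, product 0.1100.
Normalizing constant = 0.47518; the posterior for Urn 4 is its product over the sum, 0.1100/0.47518 = 0.231.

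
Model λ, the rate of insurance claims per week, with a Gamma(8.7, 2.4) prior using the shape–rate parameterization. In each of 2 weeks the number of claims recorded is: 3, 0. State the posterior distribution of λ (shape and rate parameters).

Posterior: Gamma(shape=11.7, rate=4.4)

The Poisson likelihood adds the total count to the shape and the number of exposure periods to the rate. Here ∑xᵢ = 3 and n = 2, so shape 8.7→11.7 and rate 2.4→4.4.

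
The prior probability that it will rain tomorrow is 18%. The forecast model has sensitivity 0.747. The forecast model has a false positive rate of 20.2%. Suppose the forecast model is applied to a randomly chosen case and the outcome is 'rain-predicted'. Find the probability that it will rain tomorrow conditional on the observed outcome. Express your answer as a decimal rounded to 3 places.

P(H | E) ≈ 0.448

Let H be the event that it will rain tomorrow. P(H) = 0.18, so P(¬H) = 0.82. With E the 'rain-predicted' result, P(E|H) = 0.747 and P(E|¬H) = 0.202.
P(E) = 0.747·0.18 + 0.202·0.82 = 0.13446 + 0.16564 = 0.30010.
By Bayes' theorem, P(H|E) = 0.13446 / 0.30010 = 0.448.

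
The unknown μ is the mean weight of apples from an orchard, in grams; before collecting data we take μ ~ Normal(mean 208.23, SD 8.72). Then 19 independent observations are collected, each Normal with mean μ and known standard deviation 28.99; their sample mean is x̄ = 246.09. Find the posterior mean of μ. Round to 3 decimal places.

Posterior mean ≈ 232.166

With known σ, the Normal prior is conjugate. Weight on the data is w = (n/σ²)/(n/σ² + 1/τ₀²) = 0.0226077/(0.0226077+0.0131512) = 0.63223.
Posterior mean = w·x̄ + (1−w)·μ₀ = 0.63223·246.09 + 0.36777·208.23 = 232.166.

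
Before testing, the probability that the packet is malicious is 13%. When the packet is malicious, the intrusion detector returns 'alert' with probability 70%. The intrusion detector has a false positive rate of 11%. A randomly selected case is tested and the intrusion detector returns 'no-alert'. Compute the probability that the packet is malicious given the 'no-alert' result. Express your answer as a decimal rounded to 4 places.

P(H | E) ≈ 0.0480

Let H be the event that the packet is malicious. P(H) = 0.13, so P(¬H) = 0.87. With E the 'no-alert' result, P(E|H) = 0.3 and P(E|¬H) = 0.89.
P(E) = 0.3·0.13 + 0.89·0.87 = 0.039000 + 0.77430 = 0.81330.
By Bayes' theorem, P(H|E) = 0.039000 / 0.81330 = 0.0480.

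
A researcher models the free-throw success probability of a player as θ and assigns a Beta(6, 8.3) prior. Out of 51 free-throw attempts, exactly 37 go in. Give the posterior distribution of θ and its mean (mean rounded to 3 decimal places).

Posterior: Beta(43, 22.3); mean ≈ 0.658

Observing 37 successes and 14 failures updates Beta(6, 8.3) by adding the success and failure counts to the two shape parameters: α = 6+37 = 43, β = 8.3+14 = 22.3.
E[θ | data] = 43/(43+22.3) = 0.658.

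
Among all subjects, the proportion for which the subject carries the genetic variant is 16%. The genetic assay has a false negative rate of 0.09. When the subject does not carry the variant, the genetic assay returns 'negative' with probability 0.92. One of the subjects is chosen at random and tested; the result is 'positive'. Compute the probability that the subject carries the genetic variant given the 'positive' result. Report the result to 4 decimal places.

Write H for 'the subject carries the genetic variant'. Prior odds H:¬H = 0.16/0.84 = 0.19048. For the 'positive' outcome, the likelihood ratio is 0.91/0.08 = 11.375.
Posterior odds = 0.19048 × 11.375 = 2.1667, so P(H|E) = 2.1667/(1+2.1667) = 0.6842.

P(H | E) ≈ 0.6842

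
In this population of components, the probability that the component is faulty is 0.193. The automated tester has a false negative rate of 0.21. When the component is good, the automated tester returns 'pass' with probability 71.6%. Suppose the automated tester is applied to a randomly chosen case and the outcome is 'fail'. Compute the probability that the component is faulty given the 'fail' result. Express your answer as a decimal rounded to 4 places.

Write H for 'the component is faulty'. Prior odds H:¬H = 0.193/0.807 = 0.23916. For the 'fail' outcome, the likelihood ratio is 0.79/0.284 = 2.7817.
Posterior odds = 0.23916 × 2.7817 = 0.66526, so P(H|E) = 0.66526/(1+0.66526) = 0.3995.

P(H | E) ≈ 0.3995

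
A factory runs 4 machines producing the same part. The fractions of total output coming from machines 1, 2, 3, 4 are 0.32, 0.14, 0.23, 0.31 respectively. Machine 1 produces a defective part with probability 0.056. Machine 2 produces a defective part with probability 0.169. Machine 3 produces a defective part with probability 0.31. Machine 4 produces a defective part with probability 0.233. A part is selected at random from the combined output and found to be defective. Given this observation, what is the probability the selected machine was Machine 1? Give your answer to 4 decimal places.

Tabulate prior·likelihood by source: [1] prior 0.32, lik 0.056, product 0.01792; [2] prior 0.14, lik 0.169, product 0.02366; [3] prior 0.23, lik 0.31, product 0.07130; [4] prior 0.31, lik 0.233, product 0.07223.
Normalizing constant = 0.18511; the posterior for Machine 1 is its product over the sum, 0.01792/0.18511 = 0.0968.

Posterior probability ≈ 0.0968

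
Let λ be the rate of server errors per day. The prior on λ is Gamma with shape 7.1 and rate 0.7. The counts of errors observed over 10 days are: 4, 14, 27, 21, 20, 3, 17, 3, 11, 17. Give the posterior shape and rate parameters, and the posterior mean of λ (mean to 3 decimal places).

Posterior: Gamma(shape=144.1, rate=10.7); mean ≈ 13.467

The Poisson likelihood adds the total count to the shape and the number of exposure periods to the rate. Here ∑xᵢ = 137 and n = 10, so shape 7.1→144.1 and rate 0.7→10.7.
E[λ | data] = 144.1/10.7 = 13.467.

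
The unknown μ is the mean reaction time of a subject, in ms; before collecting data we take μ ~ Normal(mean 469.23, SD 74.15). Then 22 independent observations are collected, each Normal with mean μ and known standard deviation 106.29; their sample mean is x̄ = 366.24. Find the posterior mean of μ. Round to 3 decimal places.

Posterior mean ≈ 375.037

Prior precision 1/τ₀² = 1/74.15² = 0.00018188; data precision n/σ² = 22/106.29² = 0.00194732.
Posterior precision = 0.00018188 + 0.00194732 = 0.00212920.
Posterior mean = (0.00018188·469.23 + 0.00194732·366.24) / 0.00212920 = 375.037.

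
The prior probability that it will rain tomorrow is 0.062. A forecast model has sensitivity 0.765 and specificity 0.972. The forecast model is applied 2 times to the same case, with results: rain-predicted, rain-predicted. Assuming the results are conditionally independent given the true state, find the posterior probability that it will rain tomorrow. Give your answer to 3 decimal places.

Posterior P(H) ≈ 0.980

Let H be the event that it will rain tomorrow; start with P(H) = 0.062. P('rain-predicted'|H) = 0.765, P('rain-predicted'|¬H) = 0.028.
Update on result 1 ('rain-predicted'): P(H) ← 0.765·0.0620 / (0.765·0.0620 + 0.028·0.9380) = 0.047430/0.073694 = 0.6436.
Update on result 2 ('rain-predicted'): P(H) ← 0.765·0.6436 / (0.765·0.6436 + 0.028·0.3564) = 0.49236/0.50234 = 0.9801.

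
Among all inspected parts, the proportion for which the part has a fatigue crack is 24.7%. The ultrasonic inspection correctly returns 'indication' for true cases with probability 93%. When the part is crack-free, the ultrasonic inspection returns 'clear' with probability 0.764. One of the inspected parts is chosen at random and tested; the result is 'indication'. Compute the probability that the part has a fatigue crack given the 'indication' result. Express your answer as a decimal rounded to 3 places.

Let H be the event that the part has a fatigue crack. P(H) = 0.247, so P(¬H) = 0.753. With E the 'indication' result, P(E|H) = 0.93 and P(E|¬H) = 0.236.
P(E) = 0.93·0.247 + 0.236·0.753 = 0.22971 + 0.17771 = 0.40742.
By Bayes' theorem, P(H|E) = 0.22971 / 0.40742 = 0.564.

P(H | E) ≈ 0.564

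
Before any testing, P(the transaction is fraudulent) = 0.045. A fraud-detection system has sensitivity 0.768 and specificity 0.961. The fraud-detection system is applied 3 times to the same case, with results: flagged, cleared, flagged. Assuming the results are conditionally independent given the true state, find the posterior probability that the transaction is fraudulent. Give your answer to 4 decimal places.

Let H be the event that the transaction is fraudulent; start with P(H) = 0.045. P('flagged'|H) = 0.768, P('flagged'|¬H) = 0.039.
Update on result 1 ('flagged'): P(H) ← 0.768·0.0450 / (0.768·0.0450 + 0.039·0.9550) = 0.034560/0.071805 = 0.4813.
Update on result 2 ('cleared'): P(H) ← 0.232·0.4813 / (0.232·0.4813 + 0.961·0.5187) = 0.11166/0.61013 = 0.1830.
Update on result 3 ('flagged'): P(H) ← 0.768·0.1830 / (0.768·0.1830 + 0.039·0.8170) = 0.14055/0.17242 = 0.8152.

Posterior P(H) ≈ 0.8152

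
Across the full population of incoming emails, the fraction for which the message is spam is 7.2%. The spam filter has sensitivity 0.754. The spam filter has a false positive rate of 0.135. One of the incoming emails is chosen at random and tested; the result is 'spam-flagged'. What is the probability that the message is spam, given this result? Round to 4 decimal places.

P(H | E) ≈ 0.3023

Write H for 'the message is spam'. Prior odds H:¬H = 0.072/0.928 = 0.077586. For the 'spam-flagged' outcome, the likelihood ratio is 0.754/0.135 = 5.5852.
Posterior odds = 0.077586 × 5.5852 = 0.43333, so P(H|E) = 0.43333/(1+0.43333) = 0.3023.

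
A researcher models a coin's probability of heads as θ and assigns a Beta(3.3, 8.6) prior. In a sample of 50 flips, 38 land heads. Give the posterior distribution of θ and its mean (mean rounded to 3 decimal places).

The binomial likelihood is conjugate to the Beta prior: with 38 successes and 12 failures, the posterior is Beta(3.3+38, 8.6+12) = Beta(41.3, 20.6).
Posterior mean = α/(α+β) = 41.3/61.9 = 0.667.

Posterior: Beta(41.3, 20.6); mean ≈ 0.667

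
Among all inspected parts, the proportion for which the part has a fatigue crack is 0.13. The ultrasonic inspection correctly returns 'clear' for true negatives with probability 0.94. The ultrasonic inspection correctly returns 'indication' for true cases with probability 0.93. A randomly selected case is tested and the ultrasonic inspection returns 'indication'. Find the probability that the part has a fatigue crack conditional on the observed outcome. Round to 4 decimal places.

Write H for 'the part has a fatigue crack'. Prior odds H:¬H = 0.13/0.87 = 0.14943. For the 'indication' outcome, the likelihood ratio is 0.93/0.06 = 15.500.
Posterior odds = 0.14943 × 15.500 = 2.3161, so P(H|E) = 2.3161/(1+2.3161) = 0.6984.

P(H | E) ≈ 0.6984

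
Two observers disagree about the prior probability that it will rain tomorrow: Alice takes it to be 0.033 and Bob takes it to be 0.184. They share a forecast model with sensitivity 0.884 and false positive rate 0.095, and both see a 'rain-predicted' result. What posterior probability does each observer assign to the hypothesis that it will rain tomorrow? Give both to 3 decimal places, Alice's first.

Alice: 0.241; Bob: 0.677

P('+'|H) = 0.884, P('+'|¬H) = 0.095.
Alice: numerator 0.884·0.033 = 0.029172; evidence = 0.029172+0.095·0.967 = 0.12104; posterior = 0.241.
Bob: numerator 0.884·0.184 = 0.16266; evidence = 0.16266+0.095·0.816 = 0.24018; posterior = 0.677.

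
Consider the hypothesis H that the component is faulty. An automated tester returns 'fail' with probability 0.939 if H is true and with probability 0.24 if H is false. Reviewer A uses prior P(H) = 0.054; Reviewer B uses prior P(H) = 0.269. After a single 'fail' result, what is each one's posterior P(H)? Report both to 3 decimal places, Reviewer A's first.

Reviewer A: 0.183; Reviewer B: 0.590

P('+'|H) = 0.939, P('+'|¬H) = 0.24.
Reviewer A: numerator 0.939·0.054 = 0.050706; evidence = 0.050706+0.24·0.946 = 0.27775; posterior = 0.183.
Reviewer B: numerator 0.939·0.269 = 0.25259; evidence = 0.25259+0.24·0.731 = 0.42803; posterior = 0.590.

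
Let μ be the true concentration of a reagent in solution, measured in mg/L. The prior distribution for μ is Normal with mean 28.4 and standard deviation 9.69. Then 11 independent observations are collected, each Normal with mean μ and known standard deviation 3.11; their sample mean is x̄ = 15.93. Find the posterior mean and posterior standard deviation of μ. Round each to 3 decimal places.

With known σ, the Normal prior is conjugate. Weight on the data is w = (n/σ²)/(n/σ² + 1/τ₀²) = 1.13729/(1.13729+0.0106501) = 0.99072.
Posterior mean = w·x̄ + (1−w)·μ₀ = 0.99072·15.93 + 0.0092775·28.4 = 16.046. Posterior variance = 1/(1.13729+0.0106501) = 0.871124, so SD = 0.933.

Posterior mean ≈ 16.046; posterior SD ≈ 0.933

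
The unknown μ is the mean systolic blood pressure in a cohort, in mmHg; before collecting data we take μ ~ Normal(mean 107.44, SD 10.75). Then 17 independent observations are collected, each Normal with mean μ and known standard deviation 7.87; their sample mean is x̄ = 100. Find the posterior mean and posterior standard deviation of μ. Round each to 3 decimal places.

Posterior mean ≈ 100.227; posterior SD ≈ 1.879

With known σ, the Normal prior is conjugate. Weight on the data is w = (n/σ²)/(n/σ² + 1/τ₀²) = 0.274473/(0.274473+0.00865333) = 0.96944.
Posterior mean = w·x̄ + (1−w)·μ₀ = 0.96944·100 + 0.030563·107.44 = 100.227. Posterior variance = 1/(0.274473+0.00865333) = 3.53199, so SD = 1.879.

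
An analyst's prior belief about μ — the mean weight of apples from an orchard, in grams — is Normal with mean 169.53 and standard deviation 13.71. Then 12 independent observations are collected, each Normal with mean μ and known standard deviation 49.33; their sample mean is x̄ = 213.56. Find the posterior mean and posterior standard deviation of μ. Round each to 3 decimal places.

Posterior mean ≈ 190.710; posterior SD ≈ 9.877

Prior precision 1/τ₀² = 1/13.71² = 0.00532016; data precision n/σ² = 12/49.33² = 0.00493127.
Posterior precision = 0.00532016 + 0.00493127 = 0.0102514, giving posterior SD = 1/√0.0102514 = 9.877.
Posterior mean = (0.00532016·169.53 + 0.00493127·213.56) / 0.0102514 = 190.710.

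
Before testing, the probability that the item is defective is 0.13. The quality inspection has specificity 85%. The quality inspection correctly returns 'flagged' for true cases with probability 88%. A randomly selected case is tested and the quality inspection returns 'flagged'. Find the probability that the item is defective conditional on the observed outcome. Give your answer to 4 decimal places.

Write H for 'the item is defective'. Prior odds H:¬H = 0.13/0.87 = 0.14943. For the 'flagged' outcome, the likelihood ratio is 0.88/0.15 = 5.8667.
Posterior odds = 0.14943 × 5.8667 = 0.87663, so P(H|E) = 0.87663/(1+0.87663) = 0.4671.

P(H | E) ≈ 0.4671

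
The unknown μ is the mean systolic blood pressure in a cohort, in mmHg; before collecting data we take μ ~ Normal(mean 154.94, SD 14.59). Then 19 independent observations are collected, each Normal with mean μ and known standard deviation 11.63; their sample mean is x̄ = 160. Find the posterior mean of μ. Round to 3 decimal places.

With known σ, the Normal prior is conjugate. Weight on the data is w = (n/σ²)/(n/σ² + 1/τ₀²) = 0.140473/(0.140473+0.00469774) = 0.96764.
Posterior mean = w·x̄ + (1−w)·μ₀ = 0.96764·160 + 0.032360·154.94 = 159.836.

Posterior mean ≈ 159.836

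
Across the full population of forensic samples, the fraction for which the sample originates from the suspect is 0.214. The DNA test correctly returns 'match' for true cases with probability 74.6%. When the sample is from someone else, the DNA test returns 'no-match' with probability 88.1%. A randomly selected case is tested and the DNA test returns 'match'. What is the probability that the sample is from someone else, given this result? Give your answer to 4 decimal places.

Write H for 'the sample originates from the suspect'. Prior odds H:¬H = 0.214/0.786 = 0.27226. For the 'match' outcome, the likelihood ratio is 0.746/0.119 = 6.2689.
Posterior odds = 0.27226 × 6.2689 = 1.7068, so P(H|E) = 1.7068/(1+1.7068) = 0.6306. Then P(¬H|E) = 1 − 0.6306 = 0.3694.

P(¬H | E) ≈ 0.3694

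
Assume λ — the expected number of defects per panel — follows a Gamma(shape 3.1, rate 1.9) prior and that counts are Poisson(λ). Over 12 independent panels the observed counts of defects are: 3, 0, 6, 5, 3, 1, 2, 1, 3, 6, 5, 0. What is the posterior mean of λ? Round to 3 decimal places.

Posterior mean ≈ 2.741

The Poisson likelihood adds the total count to the shape and the number of exposure periods to the rate. Here ∑xᵢ = 35 and n = 12, so shape 3.1→38.1 and rate 1.9→13.9.
E[λ | data] = 38.1/13.9 = 2.741.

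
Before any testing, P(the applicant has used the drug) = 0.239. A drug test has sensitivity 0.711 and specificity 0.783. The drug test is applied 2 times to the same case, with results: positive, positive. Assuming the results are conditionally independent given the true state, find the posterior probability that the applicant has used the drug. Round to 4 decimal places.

Posterior P(H) ≈ 0.7712

Let H be the event that the applicant has used the drug; start with P(H) = 0.239. P('positive'|H) = 0.711, P('positive'|¬H) = 0.217.
Update on result 1 ('positive'): P(H) ← 0.711·0.2390 / (0.711·0.2390 + 0.217·0.7610) = 0.16993/0.33507 = 0.5072.
Update on result 2 ('positive'): P(H) ← 0.711·0.5072 / (0.711·0.5072 + 0.217·0.4928) = 0.36058/0.46753 = 0.7712.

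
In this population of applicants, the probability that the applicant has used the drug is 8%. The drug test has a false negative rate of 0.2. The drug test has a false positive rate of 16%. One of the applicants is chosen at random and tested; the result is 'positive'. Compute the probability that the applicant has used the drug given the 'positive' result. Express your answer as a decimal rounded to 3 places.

P(H | E) ≈ 0.303

Let H be the event that the applicant has used the drug. P(H) = 0.08, so P(¬H) = 0.92. With E the 'positive' result, P(E|H) = 0.8 and P(E|¬H) = 0.16.
P(E) = 0.8·0.08 + 0.16·0.92 = 0.064000 + 0.14720 = 0.21120.
By Bayes' theorem, P(H|E) = 0.064000 / 0.21120 = 0.303.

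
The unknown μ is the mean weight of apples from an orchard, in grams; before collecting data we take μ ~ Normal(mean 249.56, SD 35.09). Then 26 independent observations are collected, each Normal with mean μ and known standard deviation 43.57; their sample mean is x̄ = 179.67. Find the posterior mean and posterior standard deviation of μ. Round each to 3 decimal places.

Posterior mean ≈ 183.582; posterior SD ≈ 8.302

With known σ, the Normal prior is conjugate. Weight on the data is w = (n/σ²)/(n/σ² + 1/τ₀²) = 0.0136961/(0.0136961+0.00081214) = 0.94402.
Posterior mean = w·x̄ + (1−w)·μ₀ = 0.94402·179.67 + 0.055978·249.56 = 183.582. Posterior variance = 1/(0.0136961+0.00081214) = 68.9261, so SD = 8.302.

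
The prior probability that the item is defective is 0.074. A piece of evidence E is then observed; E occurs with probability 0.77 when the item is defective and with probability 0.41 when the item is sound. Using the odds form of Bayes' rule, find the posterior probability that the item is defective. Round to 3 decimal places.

Prior odds = 0.074/(1−0.074) = 0.079914.
Likelihood ratio for E = 0.77/0.41 = 1.8780.
Posterior odds = prior odds × LR = 0.15008.
Posterior probability = odds/(1+odds) = 0.15008/1.1501 = 0.130.

Posterior probability ≈ 0.130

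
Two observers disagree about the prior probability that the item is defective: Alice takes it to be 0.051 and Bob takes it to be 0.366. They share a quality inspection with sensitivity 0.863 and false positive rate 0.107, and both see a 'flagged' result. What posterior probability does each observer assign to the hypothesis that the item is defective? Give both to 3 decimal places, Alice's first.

Alice: 0.302; Bob: 0.823

The likelihood ratio for a 'flagged' result is 0.863/0.107 = 8.0654.
Alice: prior odds 0.051/0.949 = 0.053741; posterior odds 0.43344; posterior probability 0.302.
Bob: prior odds 0.366/0.634 = 0.57729; posterior odds 4.6561; posterior probability 0.823.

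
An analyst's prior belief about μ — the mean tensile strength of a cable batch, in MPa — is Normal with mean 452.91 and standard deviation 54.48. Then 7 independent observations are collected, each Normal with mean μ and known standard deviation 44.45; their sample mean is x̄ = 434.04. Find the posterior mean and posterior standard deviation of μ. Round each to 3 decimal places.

With known σ, the Normal prior is conjugate. Weight on the data is w = (n/σ²)/(n/σ² + 1/τ₀²) = 0.00354286/(0.00354286+0.00033692) = 0.91316.
Posterior mean = w·x̄ + (1−w)·μ₀ = 0.91316·434.04 + 0.086840·452.91 = 435.679. Posterior variance = 1/(0.00354286+0.00033692) = 257.746, so SD = 16.054.

Posterior mean ≈ 435.679; posterior SD ≈ 16.054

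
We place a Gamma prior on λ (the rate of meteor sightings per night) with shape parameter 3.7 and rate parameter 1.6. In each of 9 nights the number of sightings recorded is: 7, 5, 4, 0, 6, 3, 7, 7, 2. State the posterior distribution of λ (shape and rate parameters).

The Poisson likelihood adds the total count to the shape and the number of exposure periods to the rate. Here ∑xᵢ = 41 and n = 9, so shape 3.7→44.7 and rate 1.6→10.6.

Posterior: Gamma(shape=44.7, rate=10.6)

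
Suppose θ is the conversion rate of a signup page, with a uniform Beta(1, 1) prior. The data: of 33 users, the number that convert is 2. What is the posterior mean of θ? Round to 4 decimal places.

Observing 2 successes and 31 failures updates Beta(1, 1) by adding the success and failure counts to the two shape parameters: α = 1+2 = 3, β = 1+31 = 32.
E[θ | data] = 3/(3+32) = 0.0857.

Posterior mean ≈ 0.0857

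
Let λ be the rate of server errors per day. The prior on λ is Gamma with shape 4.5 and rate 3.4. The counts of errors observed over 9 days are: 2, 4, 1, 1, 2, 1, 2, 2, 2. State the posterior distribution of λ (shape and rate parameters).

Total count ∑xᵢ = 17 over n = 9 days.
Gamma is conjugate to the Poisson likelihood: posterior is Gamma(shape = 4.5+17 = 21.5, rate = 3.4+9 = 12.4).

Posterior: Gamma(shape=21.5, rate=12.4)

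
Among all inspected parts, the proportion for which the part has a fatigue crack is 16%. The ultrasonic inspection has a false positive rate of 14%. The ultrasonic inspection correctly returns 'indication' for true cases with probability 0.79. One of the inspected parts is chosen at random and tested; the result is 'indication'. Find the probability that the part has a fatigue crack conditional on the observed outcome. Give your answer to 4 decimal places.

P(H | E) ≈ 0.5180

Write H for 'the part has a fatigue crack'. Prior odds H:¬H = 0.16/0.84 = 0.19048. For the 'indication' outcome, the likelihood ratio is 0.79/0.14 = 5.6429.
Posterior odds = 0.19048 × 5.6429 = 1.0748, so P(H|E) = 1.0748/(1+1.0748) = 0.5180.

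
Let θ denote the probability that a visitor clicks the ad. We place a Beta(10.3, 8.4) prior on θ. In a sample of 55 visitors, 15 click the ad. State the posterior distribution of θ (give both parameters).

Observing 15 successes and 40 failures updates Beta(10.3, 8.4) by adding the success and failure counts to the two shape parameters: α = 10.3+15 = 25.3, β = 8.4+40 = 48.4.

Posterior: Beta(25.3, 48.4)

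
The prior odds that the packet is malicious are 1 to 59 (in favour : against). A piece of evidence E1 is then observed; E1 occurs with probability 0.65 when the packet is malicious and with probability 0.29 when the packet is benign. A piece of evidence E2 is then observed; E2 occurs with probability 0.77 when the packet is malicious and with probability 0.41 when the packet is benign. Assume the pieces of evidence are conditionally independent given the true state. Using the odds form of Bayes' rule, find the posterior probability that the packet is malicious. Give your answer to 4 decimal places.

Posterior probability ≈ 0.0666

Prior odds = 1/59 = 0.016949. In log-odds, ln(0.016949) = -4.0775.
Add log likelihood ratios: ln(2.2414) + ln(1.8780) = 1.4373.
Posterior log-odds = -2.6402, so posterior odds = exp(-2.6402) = 0.071346. Converting, P(H|E) = 0.071346/1.0713 = 0.0666.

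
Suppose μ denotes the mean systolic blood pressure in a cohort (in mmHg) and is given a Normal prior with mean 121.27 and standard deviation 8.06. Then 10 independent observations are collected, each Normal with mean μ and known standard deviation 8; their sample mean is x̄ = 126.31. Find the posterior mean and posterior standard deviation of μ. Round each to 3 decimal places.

Prior precision 1/τ₀² = 1/8.06² = 0.0153932; data precision n/σ² = 10/8² = 0.156250.
Posterior precision = 0.0153932 + 0.156250 = 0.171643, giving posterior SD = 1/√0.171643 = 2.414.
Posterior mean = (0.0153932·121.27 + 0.156250·126.31) / 0.171643 = 125.858.

Posterior mean ≈ 125.858; posterior SD ≈ 2.414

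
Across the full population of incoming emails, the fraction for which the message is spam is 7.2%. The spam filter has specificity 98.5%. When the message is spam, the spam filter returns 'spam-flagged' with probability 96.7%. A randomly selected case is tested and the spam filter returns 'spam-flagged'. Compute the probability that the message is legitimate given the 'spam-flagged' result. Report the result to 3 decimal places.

Let H be the event that the message is spam. P(H) = 0.072, so P(¬H) = 0.928. With E the 'spam-flagged' result, P(E|H) = 0.967 and P(E|¬H) = 0.015.
P(E) = 0.967·0.072 + 0.015·0.928 = 0.069624 + 0.013920 = 0.083544.
By Bayes' theorem, P(H|E) = 0.069624 / 0.083544 = 0.833. Hence P(¬H|E) = 1 − 0.833 = 0.167.

P(¬H | E) ≈ 0.167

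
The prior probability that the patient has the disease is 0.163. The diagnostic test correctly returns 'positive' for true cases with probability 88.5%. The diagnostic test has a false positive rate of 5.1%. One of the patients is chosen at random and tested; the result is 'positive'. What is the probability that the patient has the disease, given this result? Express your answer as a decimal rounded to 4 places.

Write H for 'the patient has the disease'. Prior odds H:¬H = 0.163/0.837 = 0.19474. For the 'positive' outcome, the likelihood ratio is 0.885/0.051 = 17.353.
Posterior odds = 0.19474 × 17.353 = 3.3794, so P(H|E) = 3.3794/(1+3.3794) = 0.7717.

P(H | E) ≈ 0.7717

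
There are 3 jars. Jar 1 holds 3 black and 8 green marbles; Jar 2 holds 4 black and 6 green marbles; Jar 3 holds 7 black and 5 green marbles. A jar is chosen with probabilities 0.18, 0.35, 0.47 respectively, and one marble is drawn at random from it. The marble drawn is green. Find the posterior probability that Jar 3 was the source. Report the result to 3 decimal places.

Posterior probability ≈ 0.365

P(green|Jar 1) = 0.7273; P(green|Jar 2) = 0.6; P(green|Jar 3) = 0.4167.
Prior × likelihood for each source: 0.18·0.7273=0.1309, 0.35·0.6=0.2100, 0.47·0.4167=0.1958. Summing gives P(green) = 0.53674.
P(Jar 3 | green) = 0.1958 / 0.53674 = 0.365.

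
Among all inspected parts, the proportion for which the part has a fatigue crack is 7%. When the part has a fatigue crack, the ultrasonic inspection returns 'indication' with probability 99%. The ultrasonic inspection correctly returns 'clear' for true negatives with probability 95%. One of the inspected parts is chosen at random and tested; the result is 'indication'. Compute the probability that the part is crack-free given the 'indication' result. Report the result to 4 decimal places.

P(¬H | E) ≈ 0.4016

Let H be the event that the part has a fatigue crack. P(H) = 0.07, so P(¬H) = 0.93. With E the 'indication' result, P(E|H) = 0.99 and P(E|¬H) = 0.05.
P(E) = 0.99·0.07 + 0.05·0.93 = 0.069300 + 0.046500 = 0.11580.
By Bayes' theorem, P(H|E) = 0.069300 / 0.11580 = 0.5984. Hence P(¬H|E) = 1 − 0.5984 = 0.4016.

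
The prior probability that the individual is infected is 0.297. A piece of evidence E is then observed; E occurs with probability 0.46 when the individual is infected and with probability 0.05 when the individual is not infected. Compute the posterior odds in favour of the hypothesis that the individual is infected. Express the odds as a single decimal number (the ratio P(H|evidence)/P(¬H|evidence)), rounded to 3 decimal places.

Posterior odds ≈ 3.887

Prior odds = 0.297/(1−0.297) = 0.42248. In log-odds, ln(0.42248) = -0.86162.
Add log likelihood ratio: ln(9.2000) = 2.2192.
Posterior log-odds = 1.3576, so posterior odds = exp(1.3576) = 3.8868.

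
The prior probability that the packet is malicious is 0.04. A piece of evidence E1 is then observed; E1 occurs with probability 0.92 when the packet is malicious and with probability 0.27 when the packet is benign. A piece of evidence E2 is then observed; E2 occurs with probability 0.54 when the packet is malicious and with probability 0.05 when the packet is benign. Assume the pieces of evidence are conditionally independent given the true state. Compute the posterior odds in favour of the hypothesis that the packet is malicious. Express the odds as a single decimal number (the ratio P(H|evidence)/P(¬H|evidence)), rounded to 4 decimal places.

Prior odds = 0.04/(1−0.04) = 0.041667.
Likelihood ratio for E1 = 0.92/0.27 = 3.4074.
Likelihood ratio for E2 = 0.54/0.05 = 10.800.
Posterior odds = prior odds × LR₁ × LR₂ = 1.5333.

Posterior odds ≈ 1.5333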